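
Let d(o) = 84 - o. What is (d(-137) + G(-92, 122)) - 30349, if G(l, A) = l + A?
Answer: -30098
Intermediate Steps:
G(l, A) = A + l
(d(-137) + G(-92, 122)) - 30349 = ((84 - 1*(-137)) + (122 - 92)) - 30349 = ((84 + 137) + 30) - 30349 = (221 + 30) - 30349 = 251 - 30349 = -30098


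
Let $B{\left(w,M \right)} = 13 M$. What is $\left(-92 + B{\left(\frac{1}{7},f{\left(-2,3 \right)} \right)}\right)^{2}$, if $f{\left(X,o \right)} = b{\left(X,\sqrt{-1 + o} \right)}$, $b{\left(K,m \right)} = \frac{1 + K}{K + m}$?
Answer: $\frac{12651}{2} - 1027 \sqrt{2} \approx 4873.1$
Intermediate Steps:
$b{\left(K,m \right)} = \frac{1 + K}{K + m}$
$f{\left(X,o \right)} = \frac{1 + X}{X + \sqrt{-1 + o}}$
$\left(-92 + B{\left(\frac{1}{7},f{\left(-2,3 \right)} \right)}\right)^{2} = \left(-92 + 13 \frac{1 - 2}{-2 + \sqrt{-1 + 3}}\right)^{2} = \left(-92 + 13 \frac{1}{-2 + \sqrt{2}} \left(-1\right)\right)^{2} = \left(-92 + 13 \left(- \frac{1}{-2 + \sqrt{2}}\right)\right)^{2} = \left(-92 - \frac{13}{-2 + \sqrt{2}}\right)^{2}$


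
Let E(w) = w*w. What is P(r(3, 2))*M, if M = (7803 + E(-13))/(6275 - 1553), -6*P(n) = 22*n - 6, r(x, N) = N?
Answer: -75734/7083 ≈ -10.692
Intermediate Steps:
E(w) = w²
P(n) = 1 - 11*n/3 (P(n) = -(22*n - 6)/6 = -(-6 + 22*n)/6 = 1 - 11*n/3)
M = 3986/2361 (M = (7803 + (-13)²)/(6275 - 1553) = (7803 + 169)/4722 = 7972*(1/4722) = 3986/2361 ≈ 1.6883)
P(r(3, 2))*M = (1 - 11/3*2)*(3986/2361) = (1 - 22/3)*(3986/2361) = -19/3*3986/2361 = -75734/7083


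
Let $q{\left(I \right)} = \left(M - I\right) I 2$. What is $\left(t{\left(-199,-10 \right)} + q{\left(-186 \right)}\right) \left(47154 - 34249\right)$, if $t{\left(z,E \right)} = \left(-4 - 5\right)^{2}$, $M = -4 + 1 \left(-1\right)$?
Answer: $-867874155$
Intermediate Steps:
$M = -5$ ($M = -4 - 1 = -5$)
$t{\left(z,E \right)} = 81$ ($t{\left(z,E \right)} = \left(-9\right)^{2} = 81$)
$q{\left(I \right)} = 2 I \left(-5 - I\right)$ ($q{\left(I \right)} = \left(-5 - I\right) I 2 = I \left(-5 - I\right) 2 = 2 I \left(-5 - I\right)$)
$\left(t{\left(-199,-10 \right)} + q{\left(-186 \right)}\right) \left(47154 - 34249\right) = \left(81 - - 372 \left(5 - 186\right)\right) \left(47154 - 34249\right) = \left(81 - \left(-372\right) \left(-181\right)\right) \left(47154 - 34249\right) = \left(81 - 67332\right) 12905 = \left(-67251\right) 12905 = -867874155$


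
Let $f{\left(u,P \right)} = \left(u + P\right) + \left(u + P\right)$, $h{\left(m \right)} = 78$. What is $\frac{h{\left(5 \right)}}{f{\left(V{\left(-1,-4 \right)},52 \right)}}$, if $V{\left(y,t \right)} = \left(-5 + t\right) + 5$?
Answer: $\frac{13}{16} \approx 0.8125$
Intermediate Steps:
$V{\left(y,t \right)} = t$
$f{\left(u,P \right)} = 2 P + 2 u$ ($f{\left(u,P \right)} = \left(P + u\right) + \left(P + u\right) = 2 P + 2 u$)
$\frac{h{\left(5 \right)}}{f{\left(V{\left(-1,-4 \right)},52 \right)}} = \frac{78}{2 \cdot 52 + 2 \left(-4\right)} = \frac{78}{104 - 8} = \frac{78}{96} = 78 \cdot \frac{1}{96} = \frac{13}{16}$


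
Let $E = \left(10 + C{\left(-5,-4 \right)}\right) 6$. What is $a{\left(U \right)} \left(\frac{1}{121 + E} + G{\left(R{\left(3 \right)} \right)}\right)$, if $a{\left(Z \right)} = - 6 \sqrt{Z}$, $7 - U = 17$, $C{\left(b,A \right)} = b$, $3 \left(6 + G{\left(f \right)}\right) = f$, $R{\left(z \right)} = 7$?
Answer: $\frac{3316 i \sqrt{10}}{151} \approx 69.444 i$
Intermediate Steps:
$G{\left(f \right)} = -6 + \frac{f}{3}$
$U = -10$ ($U = 7 - 17 = -10$)
$E = 30$ ($E = \left(10 - 5\right) 6 = 5 \cdot 6 = 30$)
$a{\left(U \right)} \left(\frac{1}{121 + E} + G{\left(R{\left(3 \right)} \right)}\right) = - 6 \sqrt{-10} \left(\frac{1}{121 + 30} + \left(-6 + \frac{1}{3} \cdot 7\right)\right) = - 6 i \sqrt{10} \left(\frac{1}{151} + \left(-6 + \frac{7}{3}\right)\right) = - 6 i \sqrt{10} \left(\frac{1}{151} - \frac{11}{3}\right) = - 6 i \sqrt{10} \left(- \frac{1658}{453}\right) = \frac{3316 i \sqrt{10}}{151}$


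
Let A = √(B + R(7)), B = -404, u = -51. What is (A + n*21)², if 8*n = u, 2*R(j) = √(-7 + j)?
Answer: 1121185/64 - 1071*I*√101/2 ≈ 17519.0 - 5381.7*I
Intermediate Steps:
R(j) = √(-7 + j)/2
n = -51/8 (n = (⅛)*(-51) = -51/8 ≈ -6.3750)
A = 2*I*√101 (A = √(-404 + √(-7 + 7)/2) = √(-404 + √0/2) = √(-404 + (½)*0) = √(-404 + 0) = √(-404) = 2*I*√101 ≈ 20.1*I)
(A + n*21)² = (2*I*√101 - 51/8*21)² = (2*I*√101 - 1071/8)² = (-1071/8 + 2*I*√101)²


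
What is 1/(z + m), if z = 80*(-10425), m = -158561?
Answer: -1/992561 ≈ -1.0075e-6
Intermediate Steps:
z = -834000
1/(z + m) = 1/(-834000 - 158561) = 1/(-992561) = -1/992561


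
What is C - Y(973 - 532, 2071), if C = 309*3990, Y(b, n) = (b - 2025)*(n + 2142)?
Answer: 7906302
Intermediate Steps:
Y(b, n) = (-2025 + b)*(2142 + n)
C = 1232910
C - Y(973 - 532, 2071) = 1232910 - (-4337550 - 2025*2071 + 2142*(973 - 532) + (973 - 532)*2071) = 1232910 - (-4337550 - 4193775 + 2142*441 + 441*2071) = 1232910 - (-4337550 - 4193775 + 944622 + 913311) = 1232910 - 1*(-6673392) = 1232910 + 6673392 = 7906302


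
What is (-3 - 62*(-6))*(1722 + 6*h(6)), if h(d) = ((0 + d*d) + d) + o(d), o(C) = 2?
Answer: 732834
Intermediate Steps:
h(d) = 2 + d + d² (h(d) = ((0 + d*d) + d) + 2 = ((0 + d²) + d) + 2 = (d² + d) + 2 = (d + d²) + 2 = 2 + d + d²)
(-3 - 62*(-6))*(1722 + 6*h(6)) = (-3 - 62*(-6))*(1722 + 6*(2 + 6 + 6²)) = (-3 + 372)*(1722 + 6*(2 + 6 + 36)) = 369*(1722 + 6*44) = 369*(1722 + 264) = 369*1986 = 732834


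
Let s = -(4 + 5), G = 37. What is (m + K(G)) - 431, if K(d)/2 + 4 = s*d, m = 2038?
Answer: 933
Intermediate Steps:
s = -9 (s = -1*9 = -9)
K(d) = -8 - 18*d (K(d) = -8 + 2*(-9*d) = -8 - 18*d)
(m + K(G)) - 431 = (2038 + (-8 - 18*37)) - 431 = (2038 + (-8 - 666)) - 431 = (2038 - 674) - 431 = 1364 - 431 = 933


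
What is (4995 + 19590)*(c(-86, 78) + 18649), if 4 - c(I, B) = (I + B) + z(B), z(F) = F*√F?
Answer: 458780685 - 1917630*√78 ≈ 4.4184e+8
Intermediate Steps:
z(F) = F^(3/2)
c(I, B) = 4 - B - I - B^(3/2) (c(I, B) = 4 - ((I + B) + B^(3/2)) = 4 - ((B + I) + B^(3/2)) = 4 - (B + I + B^(3/2)) = 4 + (-B - I - B^(3/2)) = 4 - B - I - B^(3/2))
(4995 + 19590)*(c(-86, 78) + 18649) = (4995 + 19590)*((4 - 1*78 - 1*(-86) - 78^(3/2)) + 18649) = 24585*((4 - 78 + 86 - 78*√78) + 18649) = 24585*((12 - 78*√78) + 18649) = 24585*(18661 - 78*√78) = 458780685 - 1917630*√78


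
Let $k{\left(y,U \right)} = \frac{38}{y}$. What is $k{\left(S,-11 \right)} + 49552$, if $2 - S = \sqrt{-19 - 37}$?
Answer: $\frac{19 \left(2608 \sqrt{14} + 2609 i\right)}{i + \sqrt{14}} \approx 49553.0 + 4.7394 i$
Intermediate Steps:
$S = 2 - 2 i \sqrt{14}$ ($S = 2 - \sqrt{-19 - 37} = 2 - \sqrt{-56} = 2 - 2 i \sqrt{14} \approx 2.0 - 7.4833 i$)
$k{\left(S,-11 \right)} + 49552 = \frac{38}{2 - 2 i \sqrt{14}} + 49552 = 49552 + \frac{38}{2 - 2 i \sqrt{14}}$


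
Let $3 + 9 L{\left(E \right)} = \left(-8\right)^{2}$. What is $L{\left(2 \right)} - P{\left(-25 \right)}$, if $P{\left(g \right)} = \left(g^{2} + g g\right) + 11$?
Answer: $- \frac{11288}{9} \approx -1254.2$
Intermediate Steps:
$P{\left(g \right)} = 11 + 2 g^{2}$ ($P{\left(g \right)} = \left(g^{2} + g^{2}\right) + 11 = 2 g^{2} + 11 = 11 + 2 g^{2}$)
$L{\left(E \right)} = \frac{61}{9}$ ($L{\left(E \right)} = - \frac{1}{3} + \frac{\left(-8\right)^{2}}{9} = - \frac{1}{3} + \frac{1}{9} \cdot 64 = - \frac{1}{3} + \frac{64}{9} = \frac{61}{9}$)
$L{\left(2 \right)} - P{\left(-25 \right)} = \frac{61}{9} - \left(11 + 2 \left(-25\right)^{2}\right) = \frac{61}{9} - \left(11 + 2 \cdot 625\right) = \frac{61}{9} - \left(11 + 1250\right) = \frac{61}{9} - 1261 = - \frac{11288}{9}$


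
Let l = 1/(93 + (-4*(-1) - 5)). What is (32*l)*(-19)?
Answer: -152/23 ≈ -6.6087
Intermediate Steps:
l = 1/92 (l = 1/(93 + (4 - 5)) = 1/(93 - 1) = 1/92 ≈ 0.010870)
(32*l)*(-19) = (32*(1/92))*(-19) = (8/23)*(-19) = -152/23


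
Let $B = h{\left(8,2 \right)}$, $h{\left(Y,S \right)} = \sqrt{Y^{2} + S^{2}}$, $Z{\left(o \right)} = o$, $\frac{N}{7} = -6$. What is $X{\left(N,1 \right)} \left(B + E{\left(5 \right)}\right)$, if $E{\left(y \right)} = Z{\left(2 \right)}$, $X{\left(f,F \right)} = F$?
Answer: $2 + 2 \sqrt{17} \approx 10.246$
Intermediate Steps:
$N = -42$ ($N = 7 \left(-6\right) = -42$)
$E{\left(y \right)} = 2$
$h{\left(Y,S \right)} = \sqrt{S^{2} + Y^{2}}$
$B = 2 \sqrt{17}$ ($B = \sqrt{2^{2} + 8^{2}} = \sqrt{4 + 64} = \sqrt{68} = 2 \sqrt{17} \approx 8.2462$)
$X{\left(N,1 \right)} \left(B + E{\left(5 \right)}\right) = 1 \left(2 \sqrt{17} + 2\right) = 1 \left(2 + 2 \sqrt{17}\right) = 2 + 2 \sqrt{17}$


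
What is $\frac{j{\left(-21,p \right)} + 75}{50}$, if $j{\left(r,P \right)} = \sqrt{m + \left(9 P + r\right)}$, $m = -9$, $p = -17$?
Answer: $\frac{3}{2} + \frac{i \sqrt{183}}{50} \approx 1.5 + 0.27056 i$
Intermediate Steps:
$j{\left(r,P \right)} = \sqrt{-9 + r + 9 P}$ ($j{\left(r,P \right)} = \sqrt{-9 + \left(9 P + r\right)} = \sqrt{-9 + \left(r + 9 P\right)} = \sqrt{-9 + r + 9 P}$)
$\frac{j{\left(-21,p \right)} + 75}{50} = \frac{\sqrt{-9 - 21 + 9 \left(-17\right)} + 75}{50} = \left(\sqrt{-9 - 21 - 153} + 75\right) \frac{1}{50} = \left(\sqrt{-183} + 75\right) \frac{1}{50} = \left(i \sqrt{183} + 75\right) \frac{1}{50} = \left(75 + i \sqrt{183}\right) \frac{1}{50} = \frac{3}{2} + \frac{i \sqrt{183}}{50}$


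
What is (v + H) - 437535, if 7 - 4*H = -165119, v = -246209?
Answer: -1284925/2 ≈ -6.4246e+5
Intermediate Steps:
H = 82563/2 (H = 7/4 - ¼*(-165119) = 7/4 + 165119/4 = 82563/2 ≈ 41282.)
(v + H) - 437535 = (-246209 + 82563/2) - 437535 = -409855/2 - 437535 = -1284925/2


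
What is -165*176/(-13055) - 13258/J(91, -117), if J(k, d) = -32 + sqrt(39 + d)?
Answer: 557066416/1438661 + 6629*I*sqrt(78)/551 ≈ 387.21 + 106.25*I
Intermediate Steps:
-165*176/(-13055) - 13258/J(91, -117) = -165*176/(-13055) - 13258/(-32 + sqrt(39 - 117)) = -29040*(-1/13055) - 13258/(-32 + sqrt(-78)) = 5808/2611 - 13258/(-32 + I*sqrt(78))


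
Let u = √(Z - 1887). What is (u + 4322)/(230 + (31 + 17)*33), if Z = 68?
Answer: 2161/907 + I*√1819/1814 ≈ 2.3826 + 0.023511*I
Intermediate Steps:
u = I*√1819 (u = √(68 - 1887) = √(-1819) = I*√1819 ≈ 42.65*I)
(u + 4322)/(230 + (31 + 17)*33) = (I*√1819 + 4322)/(230 + (31 + 17)*33) = (4322 + I*√1819)/(230 + 48*33) = (4322 + I*√1819)/(230 + 1584) = (4322 + I*√1819)/1814 = (4322 + I*√1819)*(1/1814) = 2161/907 + I*√1819/1814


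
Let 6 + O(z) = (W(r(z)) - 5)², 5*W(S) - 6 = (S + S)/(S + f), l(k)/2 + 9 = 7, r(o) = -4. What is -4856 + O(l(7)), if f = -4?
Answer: -121226/25 ≈ -4849.0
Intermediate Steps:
l(k) = -4 (l(k) = -18 + 2*7 = -18 + 14 = -4)
W(S) = 6/5 + 2*S/(5*(-4 + S)) (W(S) = 6/5 + ((S + S)/(S - 4))/5 = 6/5 + ((2*S)/(-4 + S))/5 = 6/5 + (2*S/(-4 + S))/5 = 6/5 + 2*S/(5*(-4 + S)))
O(z) = 174/25 (O(z) = -6 + (8*(-3 - 4)/(5*(-4 - 4)) - 5)² = -6 + ((8/5)*(-7)/(-8) - 5)² = -6 + ((8/5)*(-⅛)*(-7) - 5)² = -6 + (7/5 - 5)² = -6 + (-18/5)² = -6 + 324/25 = 174/25)
-4856 + O(l(7)) = -4856 + 174/25 = -121226/25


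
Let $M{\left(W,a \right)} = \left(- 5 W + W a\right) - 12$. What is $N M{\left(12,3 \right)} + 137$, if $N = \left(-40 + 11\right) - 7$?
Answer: $1433$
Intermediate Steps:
$M{\left(W,a \right)} = -12 - 5 W + W a$
$N = -36$ ($N = -29 - 7 = -36$)
$N M{\left(12,3 \right)} + 137 = - 36 \left(-12 - 60 + 12 \cdot 3\right) + 137 = - 36 \left(-12 - 60 + 36\right) + 137 = \left(-36\right) \left(-36\right) + 137 = 1296 + 137 = 1433$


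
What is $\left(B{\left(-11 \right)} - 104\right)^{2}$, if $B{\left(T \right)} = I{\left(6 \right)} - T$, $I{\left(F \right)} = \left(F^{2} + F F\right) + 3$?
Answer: $324$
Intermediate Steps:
$I{\left(F \right)} = 3 + 2 F^{2}$ ($I{\left(F \right)} = \left(F^{2} + F^{2}\right) + 3 = 2 F^{2} + 3 = 3 + 2 F^{2}$)
$B{\left(T \right)} = 75 - T$ ($B{\left(T \right)} = \left(3 + 2 \cdot 6^{2}\right) - T = \left(3 + 2 \cdot 36\right) - T = \left(3 + 72\right) - T = 75 - T$)
$\left(B{\left(-11 \right)} - 104\right)^{2} = \left(\left(75 - -11\right) - 104\right)^{2} = \left(\left(75 + 11\right) - 104\right)^{2} = \left(86 - 104\right)^{2} = \left(-18\right)^{2} = 324$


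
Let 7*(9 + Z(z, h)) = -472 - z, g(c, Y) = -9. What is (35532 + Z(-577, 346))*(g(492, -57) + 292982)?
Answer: 10411674474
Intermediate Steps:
Z(z, h) = -535/7 - z/7 (Z(z, h) = -9 + (-472 - z)/7 = -9 + (-472/7 - z/7) = -535/7 - z/7)
(35532 + Z(-577, 346))*(g(492, -57) + 292982) = (35532 + (-535/7 - ⅐*(-577)))*(-9 + 292982) = (35532 + (-535/7 + 577/7))*292973 = (35532 + 6)*292973 = 35538*292973 = 10411674474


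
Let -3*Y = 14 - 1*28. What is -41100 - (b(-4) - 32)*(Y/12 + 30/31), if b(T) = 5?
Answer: -2545929/62 ≈ -41063.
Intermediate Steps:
Y = 14/3 (Y = -(14 - 1*28)/3 = -(14 - 28)/3 = -1/3*(-14) = 14/3 ≈ 4.6667)
-41100 - (b(-4) - 32)*(Y/12 + 30/31) = -41100 - (5 - 32)*((14/3)/12 + 30/31) = -41100 - (-27)*((14/3)*(1/12) + 30*(1/31)) = -41100 - (-27)*(7/18 + 30/31) = -41100 - (-27)*757/558 = -41100 - 1*(-2271/62) = -41100 + 2271/62 = -2545929/62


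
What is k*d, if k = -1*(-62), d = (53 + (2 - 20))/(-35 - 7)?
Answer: -155/3 ≈ -51.667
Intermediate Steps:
d = -⅚ (d = (53 - 18)/(-42) = 35*(-1/42) = -⅚ ≈ -0.83333)
k = 62
k*d = 62*(-⅚) = -155/3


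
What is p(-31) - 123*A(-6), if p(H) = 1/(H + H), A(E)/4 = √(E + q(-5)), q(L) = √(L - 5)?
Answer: -1/62 - 492*√(-6 + I*√10) ≈ -307.73 - 1243.8*I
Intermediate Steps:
q(L) = √(-5 + L)
A(E) = 4*√(E + I*√10) (A(E) = 4*√(E + √(-5 - 5)) = 4*√(E + √(-10)) = 4*√(E + I*√10))
p(H) = 1/(2*H)
p(-31) - 123*A(-6) = (½)/(-31) - 123*4*√(-6 + I*√10) = (½)*(-1/31) - 492*√(-6 + I*√10) = -1/62 - 492*√(-6 + I*√10)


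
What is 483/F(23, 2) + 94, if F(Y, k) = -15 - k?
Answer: 1115/17 ≈ 65.588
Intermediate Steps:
483/F(23, 2) + 94 = 483/(-15 - 1*2) + 94 = 483/(-15 - 2) + 94 = 483/(-17) + 94 = 483*(-1/17) + 94 = -483/17 + 94 = 1115/17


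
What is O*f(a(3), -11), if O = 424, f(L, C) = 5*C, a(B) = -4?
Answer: -23320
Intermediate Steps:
O*f(a(3), -11) = 424*(5*(-11)) = 424*(-55) = -23320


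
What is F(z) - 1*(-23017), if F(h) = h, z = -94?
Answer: 22923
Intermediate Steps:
F(z) - 1*(-23017) = -94 - 1*(-23017) = -94 + 23017 = 22923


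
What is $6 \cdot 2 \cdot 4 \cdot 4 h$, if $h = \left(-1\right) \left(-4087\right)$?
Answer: $784704$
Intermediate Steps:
$h = 4087$
$6 \cdot 2 \cdot 4 \cdot 4 h = 6 \cdot 2 \cdot 4 \cdot 4 \cdot 4087 = 12 \cdot 4 \cdot 4 \cdot 4087 = 48 \cdot 4 \cdot 4087 = 192 \cdot 4087 = 784704$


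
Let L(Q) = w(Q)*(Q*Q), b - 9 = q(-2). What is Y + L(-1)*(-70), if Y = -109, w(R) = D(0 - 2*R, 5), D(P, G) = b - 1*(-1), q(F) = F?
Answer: -669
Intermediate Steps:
b = 7 (b = 9 - 2 = 7)
D(P, G) = 8 (D(P, G) = 7 - 1*(-1) = 7 + 1 = 8)
w(R) = 8
L(Q) = 8*Q² (L(Q) = 8*(Q*Q) = 8*Q²)
Y + L(-1)*(-70) = -109 + (8*(-1)²)*(-70) = -109 + (8*1)*(-70) = -109 + 8*(-70) = -109 - 560 = -669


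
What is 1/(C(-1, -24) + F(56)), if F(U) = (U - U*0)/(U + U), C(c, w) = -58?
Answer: -2/115 ≈ -0.017391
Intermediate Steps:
F(U) = ½ (F(U) = (U + 0)/((2*U)) = U*(1/(2*U)) = ½)
1/(C(-1, -24) + F(56)) = 1/(-58 + ½) = 1/(-115/2) = -2/115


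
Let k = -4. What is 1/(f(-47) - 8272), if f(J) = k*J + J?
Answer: -1/8131 ≈ -0.00012299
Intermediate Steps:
f(J) = -3*J (f(J) = -4*J + J = -3*J)
1/(f(-47) - 8272) = 1/(-3*(-47) - 8272) = 1/(141 - 8272) = 1/(-8131) = -1/8131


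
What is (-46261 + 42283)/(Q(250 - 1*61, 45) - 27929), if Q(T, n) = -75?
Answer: 1989/14002 ≈ 0.14205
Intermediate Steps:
(-46261 + 42283)/(Q(250 - 1*61, 45) - 27929) = (-46261 + 42283)/(-75 - 27929) = -3978/(-28004) = -3978*(-1/28004) = 1989/14002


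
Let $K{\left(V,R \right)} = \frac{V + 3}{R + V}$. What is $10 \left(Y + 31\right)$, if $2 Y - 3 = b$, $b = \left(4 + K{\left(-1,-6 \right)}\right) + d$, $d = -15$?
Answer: $\frac{1880}{7} \approx 268.57$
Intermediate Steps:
$K{\left(V,R \right)} = \frac{3 + V}{R + V}$
$b = - \frac{79}{7}$ ($b = \left(4 + \frac{3 - 1}{-6 - 1}\right) - 15 = \left(4 + \frac{1}{-7} \cdot 2\right) - 15 = \left(4 - \frac{2}{7}\right) - 15 = \frac{26}{7} - 15 = - \frac{79}{7} \approx -11.286$)
$Y = - \frac{29}{7}$ ($Y = \frac{3}{2} + \frac{1}{2} \left(- \frac{79}{7}\right) = \frac{3}{2} - \frac{79}{14} = - \frac{29}{7} \approx -4.1429$)
$10 \left(Y + 31\right) = 10 \left(- \frac{29}{7} + 31\right) = 10 \cdot \frac{188}{7} = \frac{1880}{7}$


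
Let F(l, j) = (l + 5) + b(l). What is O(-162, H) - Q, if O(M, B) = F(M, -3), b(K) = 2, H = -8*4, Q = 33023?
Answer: -33178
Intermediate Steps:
H = -32
F(l, j) = 7 + l (F(l, j) = (l + 5) + 2 = (5 + l) + 2 = 7 + l)
O(M, B) = 7 + M
O(-162, H) - Q = (7 - 162) - 1*33023 = -155 - 33023 = -33178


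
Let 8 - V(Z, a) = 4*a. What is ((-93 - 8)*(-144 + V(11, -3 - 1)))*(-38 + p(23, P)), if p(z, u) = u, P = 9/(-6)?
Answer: -478740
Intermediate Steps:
V(Z, a) = 8 - 4*a
P = -3/2 (P = 9*(-⅙) = -3/2 ≈ -1.5000)
((-93 - 8)*(-144 + V(11, -3 - 1)))*(-38 + p(23, P)) = ((-93 - 8)*(-144 + (8 - 4*(-3 - 1))))*(-38 - 3/2) = -101*(-144 + (8 - 4*(-4)))*(-79/2) = -101*(-144 + (8 + 16))*(-79/2) = -101*(-144 + 24)*(-79/2) = -101*(-120)*(-79/2) = 12120*(-79/2) = -478740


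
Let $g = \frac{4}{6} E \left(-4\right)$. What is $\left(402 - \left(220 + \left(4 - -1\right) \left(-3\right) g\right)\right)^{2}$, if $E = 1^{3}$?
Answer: $20164$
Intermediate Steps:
$E = 1$
$g = - \frac{8}{3}$ ($g = \frac{4}{6} \cdot 1 \left(-4\right) = 4 \cdot \frac{1}{6} \cdot 1 \left(-4\right) = \frac{2}{3} \cdot 1 \left(-4\right) = \frac{2}{3} \left(-4\right) = - \frac{8}{3} \approx -2.6667$)
$\left(402 - \left(220 + \left(4 - -1\right) \left(-3\right) g\right)\right)^{2} = \left(402 - \left(220 + \left(4 - -1\right) \left(-3\right) \left(- \frac{8}{3}\right)\right)\right)^{2} = \left(402 - \left(220 + \left(4 + 1\right) \left(-3\right) \left(- \frac{8}{3}\right)\right)\right)^{2} = \left(402 - \left(220 + 5 \left(-3\right) \left(- \frac{8}{3}\right)\right)\right)^{2} = \left(402 - \left(220 - -40\right)\right)^{2} = \left(402 - 260\right)^{2} = 142^{2} = 20164$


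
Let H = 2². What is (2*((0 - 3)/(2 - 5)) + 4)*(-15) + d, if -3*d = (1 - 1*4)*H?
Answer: -86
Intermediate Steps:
H = 4
d = 4 (d = -(1 - 1*4)*4/3 = -(1 - 4)*4/3 = -(-1)*4 = -⅓*(-12) = 4)
(2*((0 - 3)/(2 - 5)) + 4)*(-15) + d = (2*((0 - 3)/(2 - 5)) + 4)*(-15) + 4 = (2*(-3/(-3)) + 4)*(-15) + 4 = (2*(-3*(-⅓)) + 4)*(-15) + 4 = (2*1 + 4)*(-15) + 4 = (2 + 4)*(-15) + 4 = 6*(-15) + 4 = -90 + 4 = -86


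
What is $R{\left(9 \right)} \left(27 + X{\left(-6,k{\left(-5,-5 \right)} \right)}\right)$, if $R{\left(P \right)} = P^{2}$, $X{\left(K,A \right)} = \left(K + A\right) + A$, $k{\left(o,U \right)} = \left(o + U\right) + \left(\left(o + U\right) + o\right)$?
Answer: $-2349$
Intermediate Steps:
$k{\left(o,U \right)} = 2 U + 3 o$ ($k{\left(o,U \right)} = \left(U + o\right) + \left(\left(U + o\right) + o\right) = \left(U + o\right) + \left(U + 2 o\right) = 2 U + 3 o$)
$X{\left(K,A \right)} = K + 2 A$ ($X{\left(K,A \right)} = \left(A + K\right) + A = K + 2 A$)
$R{\left(9 \right)} \left(27 + X{\left(-6,k{\left(-5,-5 \right)} \right)}\right) = 9^{2} \left(27 + \left(-6 + 2 \left(2 \left(-5\right) + 3 \left(-5\right)\right)\right)\right) = 81 \left(27 + \left(-6 + 2 \left(-10 - 15\right)\right)\right) = 81 \left(27 + \left(-6 + 2 \left(-25\right)\right)\right) = 81 \left(27 - 56\right) = 81 \left(-29\right) = -2349$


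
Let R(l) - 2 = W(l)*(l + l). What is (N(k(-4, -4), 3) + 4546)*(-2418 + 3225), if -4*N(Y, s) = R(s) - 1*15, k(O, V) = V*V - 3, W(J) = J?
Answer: 14670453/4 ≈ 3.6676e+6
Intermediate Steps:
R(l) = 2 + 2*l**2 (R(l) = 2 + l*(l + l) = 2 + l*(2*l) = 2 + 2*l**2)
k(O, V) = -3 + V**2 (k(O, V) = V**2 - 3 = -3 + V**2)
N(Y, s) = 13/4 - s**2/2 (N(Y, s) = -((2 + 2*s**2) - 1*15)/4 = -((2 + 2*s**2) - 15)/4 = -(-13 + 2*s**2)/4 = 13/4 - s**2/2)
(N(k(-4, -4), 3) + 4546)*(-2418 + 3225) = ((13/4 - 1/2*3**2) + 4546)*(-2418 + 3225) = ((13/4 - 1/2*9) + 4546)*807 = ((13/4 - 9/2) + 4546)*807 = (-5/4 + 4546)*807 = (18179/4)*807 = 14670453/4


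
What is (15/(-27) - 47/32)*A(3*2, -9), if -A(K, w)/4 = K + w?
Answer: -583/24 ≈ -24.292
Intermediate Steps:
A(K, w) = -4*K - 4*w (A(K, w) = -4*(K + w) = -4*K - 4*w)
(15/(-27) - 47/32)*A(3*2, -9) = (15/(-27) - 47/32)*(-12*2 - 4*(-9)) = (15*(-1/27) - 47*1/32)*(-4*6 + 36) = (-5/9 - 47/32)*(-24 + 36) = -583/288*12 = -583/24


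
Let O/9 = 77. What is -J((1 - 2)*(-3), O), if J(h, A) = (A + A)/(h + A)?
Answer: -231/116 ≈ -1.9914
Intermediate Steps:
O = 693 (O = 9*77 = 693)
J(h, A) = 2*A/(A + h) (J(h, A) = (2*A)/(A + h) = 2*A/(A + h))
-J((1 - 2)*(-3), O) = -2*693/(693 + (1 - 2)*(-3)) = -2*693/(693 - 1*(-3)) = -2*693/(693 + 3) = -2*693/696 = -1*231/116 = -231/116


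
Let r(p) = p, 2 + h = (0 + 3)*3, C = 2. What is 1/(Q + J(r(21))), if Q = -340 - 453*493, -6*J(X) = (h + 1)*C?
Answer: -3/671015 ≈ -4.4708e-6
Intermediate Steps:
h = 7 (h = -2 + (0 + 3)*3 = -2 + 3*3 = -2 + 9 = 7)
J(X) = -8/3 (J(X) = -(7 + 1)*2/6 = -4*2/3 = -⅙*16 = -8/3)
Q = -223669 (Q = -340 - 223329 = -223669)
1/(Q + J(r(21))) = 1/(-223669 - 8/3) = 1/(-671015/3) = -3/671015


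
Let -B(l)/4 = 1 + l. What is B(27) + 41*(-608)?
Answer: -25040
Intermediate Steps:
B(l) = -4 - 4*l (B(l) = -4*(1 + l) = -4 - 4*l)
B(27) + 41*(-608) = (-4 - 4*27) + 41*(-608) = (-4 - 108) - 24928 = -112 - 24928 = -25040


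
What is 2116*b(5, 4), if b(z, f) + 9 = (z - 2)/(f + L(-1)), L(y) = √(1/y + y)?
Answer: 6348*(-3*√2 + 11*I)/(√2 - 4*I) ≈ -17633.0 - 498.75*I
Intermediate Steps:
L(y) = √(y + 1/y)
b(z, f) = -9 + (-2 + z)/(f + I*√2) (b(z, f) = -9 + (z - 2)/(f + √(-1 + 1/(-1))) = -9 + (-2 + z)/(f + √(-1 - 1)) = -9 + (-2 + z)/(f + √(-2)) = -9 + (-2 + z)/(f + I*√2))
2116*b(5, 4) = 2116*((-2 + 5 - 9*4 - 9*I*√2)/(4 + I*√2)) = 2116*((-2 + 5 - 36 - 9*I*√2)/(4 + I*√2)) = 2116*((-33 - 9*I*√2)/(4 + I*√2)) = 2116*(-33 - 9*I*√2)/(4 + I*√2)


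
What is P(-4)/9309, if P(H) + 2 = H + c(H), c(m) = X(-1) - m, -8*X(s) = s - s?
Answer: -2/9309 ≈ -0.00021485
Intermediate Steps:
X(s) = 0 (X(s) = -(s - s)/8 = -1/8*0 = 0)
c(m) = -m (c(m) = 0 - m = -m)
P(H) = -2 (P(H) = -2 + (H - H) = -2 + 0 = -2)
P(-4)/9309 = -2/9309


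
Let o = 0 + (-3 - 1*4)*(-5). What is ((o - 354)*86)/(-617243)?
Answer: 2494/56113 ≈ 0.044446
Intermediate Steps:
o = 35 (o = 0 + (-3 - 4)*(-5) = 0 - 7*(-5) = 0 + 35 = 35)
((o - 354)*86)/(-617243) = ((35 - 354)*86)/(-617243) = -319*86*(-1/617243) = -27434*(-1/617243) = 2494/56113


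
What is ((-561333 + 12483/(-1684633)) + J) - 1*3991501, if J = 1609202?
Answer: -4958939619539/1684633 ≈ -2.9436e+6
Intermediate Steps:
((-561333 + 12483/(-1684633)) + J) - 1*3991501 = ((-561333 + 12483/(-1684633)) + 1609202) - 1*3991501 = ((-561333 + 12483*(-1/1684633)) + 1609202) - 3991501 = ((-561333 - 12483/1684633) + 1609202) - 3991501 = (-945640108272/1684633 + 1609202) - 3991501 = 1765274684594/1684633 - 3991501 = -4958939619539/1684633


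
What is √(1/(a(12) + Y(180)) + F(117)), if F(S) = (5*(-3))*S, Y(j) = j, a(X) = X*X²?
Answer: 43*I*√95983/318 ≈ 41.893*I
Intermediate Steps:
a(X) = X³
F(S) = -15*S
√(1/(a(12) + Y(180)) + F(117)) = √(1/(12³ + 180) - 15*117) = √(1/(1728 + 180) - 1755) = √(1/1908 - 1755) = √(-3348539/1908) = 43*I*√95983/318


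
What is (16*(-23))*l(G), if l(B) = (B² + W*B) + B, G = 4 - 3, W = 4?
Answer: -2208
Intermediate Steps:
G = 1
l(B) = B² + 5*B (l(B) = (B² + 4*B) + B = B² + 5*B)
(16*(-23))*l(G) = (16*(-23))*(1*(5 + 1)) = -368*6 = -2208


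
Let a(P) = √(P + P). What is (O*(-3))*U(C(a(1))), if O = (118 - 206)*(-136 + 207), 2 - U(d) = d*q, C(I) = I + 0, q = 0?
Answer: 37488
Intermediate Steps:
a(P) = √2*√P (a(P) = √(2*P) = √2*√P)
C(I) = I
U(d) = 2 (U(d) = 2 - d*0 = 2 - 1*0 = 2 + 0 = 2)
O = -6248 (O = -88*71 = -6248)
(O*(-3))*U(C(a(1))) = -6248*(-3)*2 = 18744*2 = 37488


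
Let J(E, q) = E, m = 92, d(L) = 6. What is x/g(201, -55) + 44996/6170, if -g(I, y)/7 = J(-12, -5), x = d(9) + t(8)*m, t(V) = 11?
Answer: 2515181/129570 ≈ 19.412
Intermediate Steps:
x = 1018 (x = 6 + 11*92 = 6 + 1012 = 1018)
g(I, y) = 84 (g(I, y) = -7*(-12) = 84)
x/g(201, -55) + 44996/6170 = 1018/84 + 44996/6170 = 1018*(1/84) + 44996*(1/6170) = 509/42 + 22498/3085 = 2515181/129570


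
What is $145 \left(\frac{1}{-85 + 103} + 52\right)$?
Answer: $\frac{135865}{18} \approx 7548.1$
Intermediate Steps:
$145 \left(\frac{1}{-85 + 103} + 52\right) = 145 \left(\frac{1}{18} + 52\right) = 145 \cdot \frac{937}{18} = \frac{135865}{18}$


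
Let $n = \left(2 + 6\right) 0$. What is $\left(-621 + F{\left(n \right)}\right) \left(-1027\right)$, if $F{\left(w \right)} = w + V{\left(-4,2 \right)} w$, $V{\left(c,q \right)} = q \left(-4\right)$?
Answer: $637767$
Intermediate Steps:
$n = 0$ ($n = 8 \cdot 0 = 0$)
$V{\left(c,q \right)} = - 4 q$
$F{\left(w \right)} = - 7 w$ ($F{\left(w \right)} = w + \left(-4\right) 2 w = w - 8 w = - 7 w$)
$\left(-621 + F{\left(n \right)}\right) \left(-1027\right) = \left(-621 - 0\right) \left(-1027\right) = \left(-621 + 0\right) \left(-1027\right) = \left(-621\right) \left(-1027\right) = 637767$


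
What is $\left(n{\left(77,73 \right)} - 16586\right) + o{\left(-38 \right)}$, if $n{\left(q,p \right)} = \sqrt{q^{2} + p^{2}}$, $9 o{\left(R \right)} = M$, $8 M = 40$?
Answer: $- \frac{149269}{9} + \sqrt{11258} \approx -16479.0$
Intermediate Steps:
$M = 5$ ($M = \frac{1}{8} \cdot 40 = 5$)
$o{\left(R \right)} = \frac{5}{9}$ ($o{\left(R \right)} = \frac{1}{9} \cdot 5 = \frac{5}{9}$)
$n{\left(q,p \right)} = \sqrt{p^{2} + q^{2}}$
$\left(n{\left(77,73 \right)} - 16586\right) + o{\left(-38 \right)} = \left(\sqrt{73^{2} + 77^{2}} - 16586\right) + \frac{5}{9} = \left(\sqrt{5329 + 5929} - 16586\right) + \frac{5}{9} = \left(\sqrt{11258} - 16586\right) + \frac{5}{9} = \left(-16586 + \sqrt{11258}\right) + \frac{5}{9} = - \frac{149269}{9} + \sqrt{11258}$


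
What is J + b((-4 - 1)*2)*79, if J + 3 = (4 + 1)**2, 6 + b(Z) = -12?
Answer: -1400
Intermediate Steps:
b(Z) = -18 (b(Z) = -6 - 12 = -18)
J = 22 (J = -3 + (4 + 1)**2 = -3 + 5**2 = -3 + 25 = 22)
J + b((-4 - 1)*2)*79 = 22 - 18*79 = 22 - 1422 = -1400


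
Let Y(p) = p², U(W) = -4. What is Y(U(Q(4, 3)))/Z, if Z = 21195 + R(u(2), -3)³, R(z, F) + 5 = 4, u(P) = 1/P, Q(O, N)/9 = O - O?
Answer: 8/10597 ≈ 0.00075493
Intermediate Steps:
Q(O, N) = 0 (Q(O, N) = 9*(O - O) = 9*0 = 0)
R(z, F) = -1 (R(z, F) = -5 + 4 = -1)
Z = 21194 (Z = 21195 + (-1)³ = 21195 - 1 = 21194)
Y(U(Q(4, 3)))/Z = (-4)²/21194 = 16*(1/21194) = 8/10597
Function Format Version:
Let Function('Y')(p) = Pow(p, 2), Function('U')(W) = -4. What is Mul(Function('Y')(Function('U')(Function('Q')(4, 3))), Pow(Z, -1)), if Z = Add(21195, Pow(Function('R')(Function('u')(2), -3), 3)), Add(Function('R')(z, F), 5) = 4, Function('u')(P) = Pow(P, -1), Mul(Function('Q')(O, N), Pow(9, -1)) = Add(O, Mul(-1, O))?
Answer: Rational(8, 10597) ≈ 0.00075493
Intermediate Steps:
Function('Q')(O, N) = 0 (Function('Q')(O, N) = Mul(9, Add(O, Mul(-1, O))) = Mul(9, 0) = 0)
Function('R')(z, F) = -1 (Function('R')(z, F) = Add(-5, 4) = -1)
Z = 21194 (Z = Add(21195, Pow(-1, 3)) = Add(21195, -1) = 21194)
Mul(Function('Y')(Function('U')(Function('Q')(4, 3))), Pow(Z, -1)) = Mul(Pow(-4, 2), Pow(21194, -1)) = Mul(16, Rational(1, 21194)) = Rational(8, 10597)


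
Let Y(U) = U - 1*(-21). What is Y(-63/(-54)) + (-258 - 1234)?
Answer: -8819/6 ≈ -1469.8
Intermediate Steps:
Y(U) = 21 + U (Y(U) = U + 21 = 21 + U)
Y(-63/(-54)) + (-258 - 1234) = (21 - 63/(-54)) + (-258 - 1234) = (21 - 63*(-1/54)) - 1492 = (21 + 7/6) - 1492 = 133/6 - 1492 = -8819/6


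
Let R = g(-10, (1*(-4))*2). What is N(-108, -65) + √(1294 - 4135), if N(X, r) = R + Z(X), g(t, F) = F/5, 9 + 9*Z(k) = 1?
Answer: -112/45 + I*√2841 ≈ -2.4889 + 53.301*I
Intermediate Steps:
Z(k) = -8/9 (Z(k) = -1 + (⅑)*1 = -1 + ⅑ = -8/9)
g(t, F) = F/5 (g(t, F) = F*(⅕) = F/5)
R = -8/5 (R = ((1*(-4))*2)/5 = (-4*2)/5 = (⅕)*(-8) = -8/5 ≈ -1.6000)
N(X, r) = -112/45 (N(X, r) = -8/5 - 8/9 = -112/45)
N(-108, -65) + √(1294 - 4135) = -112/45 + √(1294 - 4135) = -112/45 + √(-2841) = -112/45 + I*√2841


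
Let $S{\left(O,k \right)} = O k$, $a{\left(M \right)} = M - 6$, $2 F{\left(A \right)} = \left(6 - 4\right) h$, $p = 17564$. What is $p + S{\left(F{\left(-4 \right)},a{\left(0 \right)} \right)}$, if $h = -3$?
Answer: $17582$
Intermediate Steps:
$F{\left(A \right)} = -3$ ($F{\left(A \right)} = \frac{\left(6 - 4\right) \left(-3\right)}{2} = \frac{2 \left(-3\right)}{2} = \frac{1}{2} \left(-6\right) = -3$)
$a{\left(M \right)} = -6 + M$
$p + S{\left(F{\left(-4 \right)},a{\left(0 \right)} \right)} = 17564 - 3 \left(-6 + 0\right) = 17564 - -18 = 17564 + 18 = 17582$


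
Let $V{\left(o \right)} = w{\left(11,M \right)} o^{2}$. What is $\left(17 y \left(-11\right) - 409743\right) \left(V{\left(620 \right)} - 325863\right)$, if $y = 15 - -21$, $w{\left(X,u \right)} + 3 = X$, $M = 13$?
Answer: $-1145030127075$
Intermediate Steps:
$w{\left(X,u \right)} = -3 + X$
$y = 36$ ($y = 15 + 21 = 36$)
$V{\left(o \right)} = 8 o^{2}$ ($V{\left(o \right)} = \left(-3 + 11\right) o^{2} = 8 o^{2}$)
$\left(17 y \left(-11\right) - 409743\right) \left(V{\left(620 \right)} - 325863\right) = \left(17 \cdot 36 \left(-11\right) - 409743\right) \left(8 \cdot 620^{2} - 325863\right) = \left(612 \left(-11\right) - 409743\right) \left(8 \cdot 384400 - 325863\right) = \left(-6732 - 409743\right) \left(3075200 - 325863\right) = \left(-416475\right) 2749337 = -1145030127075$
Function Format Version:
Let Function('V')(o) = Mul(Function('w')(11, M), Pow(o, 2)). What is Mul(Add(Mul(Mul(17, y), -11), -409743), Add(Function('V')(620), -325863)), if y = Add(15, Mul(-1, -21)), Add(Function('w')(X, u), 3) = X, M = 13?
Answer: -1145030127075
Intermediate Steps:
Function('w')(X, u) = Add(-3, X)
y = 36 (y = Add(15, 21) = 36)
Function('V')(o) = Mul(8, Pow(o, 2)) (Function('V')(o) = Mul(Add(-3, 11), Pow(o, 2)) = Mul(8, Pow(o, 2)))
Mul(Add(Mul(Mul(17, y), -11), -409743), Add(Function('V')(620), -325863)) = Mul(Add(Mul(Mul(17, 36), -11), -409743), Add(Mul(8, Pow(620, 2)), -325863)) = Mul(Add(Mul(612, -11), -409743), Add(Mul(8, 384400), -325863)) = Mul(Add(-6732, -409743), Add(3075200, -325863)) = Mul(-416475, 2749337) = -1145030127075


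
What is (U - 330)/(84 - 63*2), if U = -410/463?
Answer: 76600/9723 ≈ 7.8782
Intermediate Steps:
U = -410/463 (U = -410*1/463 = -410/463 ≈ -0.88553)
(U - 330)/(84 - 63*2) = (-410/463 - 330)/(84 - 63*2) = -153200/(463*(84 - 126)) = -153200/463/(-42) = -153200/463*(-1/42) = 76600/9723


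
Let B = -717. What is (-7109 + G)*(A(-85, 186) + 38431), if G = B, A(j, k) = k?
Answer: -302216642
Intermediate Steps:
G = -717
(-7109 + G)*(A(-85, 186) + 38431) = (-7109 - 717)*(186 + 38431) = -7826*38617 = -302216642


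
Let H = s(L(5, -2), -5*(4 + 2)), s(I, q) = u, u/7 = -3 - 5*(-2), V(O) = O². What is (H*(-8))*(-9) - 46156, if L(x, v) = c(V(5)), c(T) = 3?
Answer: -42628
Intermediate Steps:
L(x, v) = 3
u = 49 (u = 7*(-3 - 5*(-2)) = 7*(-3 + 10) = 7*7 = 49)
s(I, q) = 49
H = 49
(H*(-8))*(-9) - 46156 = (49*(-8))*(-9) - 46156 = -392*(-9) - 46156 = 3528 - 46156 = -42628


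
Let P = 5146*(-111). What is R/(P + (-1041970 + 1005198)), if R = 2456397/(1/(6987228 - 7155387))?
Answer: 413065263123/607978 ≈ 6.7941e+5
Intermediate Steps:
P = -571206
R = -413065263123 (R = 2456397/(1/(-168159)) = 2456397/(-1/168159) = 2456397*(-168159) = -413065263123)
R/(P + (-1041970 + 1005198)) = -413065263123/(-571206 + (-1041970 + 1005198)) = -413065263123/(-571206 - 36772) = -413065263123/(-607978) = -413065263123*(-1/607978) = 413065263123/607978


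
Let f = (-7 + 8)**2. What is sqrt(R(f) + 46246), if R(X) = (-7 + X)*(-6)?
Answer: sqrt(46282) ≈ 215.13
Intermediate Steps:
f = 1 (f = 1**2 = 1)
R(X) = 42 - 6*X
sqrt(R(f) + 46246) = sqrt((42 - 6*1) + 46246) = sqrt((42 - 6) + 46246) = sqrt(36 + 46246) = sqrt(46282)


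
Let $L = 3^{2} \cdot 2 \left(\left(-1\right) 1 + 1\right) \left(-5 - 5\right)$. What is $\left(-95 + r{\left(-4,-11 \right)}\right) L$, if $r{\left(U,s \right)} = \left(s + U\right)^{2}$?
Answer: $0$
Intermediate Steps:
$L = 0$ ($L = 9 \cdot 2 \left(-1 + 1\right) \left(-10\right) = 18 \cdot 0 \left(-10\right) = 18 \cdot 0 = 0$)
$r{\left(U,s \right)} = \left(U + s\right)^{2}$
$\left(-95 + r{\left(-4,-11 \right)}\right) L = \left(-95 + \left(-4 - 11\right)^{2}\right) 0 = \left(-95 + \left(-15\right)^{2}\right) 0 = \left(-95 + 225\right) 0 = 130 \cdot 0 = 0$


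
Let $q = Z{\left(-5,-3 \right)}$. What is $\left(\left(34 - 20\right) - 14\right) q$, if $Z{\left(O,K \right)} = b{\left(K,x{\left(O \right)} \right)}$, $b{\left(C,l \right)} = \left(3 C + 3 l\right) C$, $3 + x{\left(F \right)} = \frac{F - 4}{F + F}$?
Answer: $0$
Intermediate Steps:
$x{\left(F \right)} = -3 + \frac{-4 + F}{2 F}$ ($x{\left(F \right)} = -3 + \frac{F - 4}{F + F} = -3 + \frac{-4 + F}{2 F}$)
$b{\left(C,l \right)} = C \left(3 C + 3 l\right)$
$Z{\left(O,K \right)} = 3 K \left(- \frac{5}{2} + K - \frac{2}{O}\right)$ ($Z{\left(O,K \right)} = 3 K \left(K - \left(\frac{5}{2} + \frac{2}{O}\right)\right) = 3 K \left(- \frac{5}{2} + K - \frac{2}{O}\right)$)
$q = \frac{459}{10}$ ($q = 3 \left(-3\right)^{2} - - \frac{45}{2} - - \frac{18}{-5} = 3 \cdot 9 + \frac{45}{2} - \left(-18\right) \left(- \frac{1}{5}\right) = 27 + \frac{45}{2} - \frac{18}{5} = \frac{459}{10} \approx 45.9$)
$\left(\left(34 - 20\right) - 14\right) q = \left(\left(34 - 20\right) - 14\right) \frac{459}{10} = \left(14 - 14\right) \frac{459}{10} = 0 \cdot \frac{459}{10} = 0$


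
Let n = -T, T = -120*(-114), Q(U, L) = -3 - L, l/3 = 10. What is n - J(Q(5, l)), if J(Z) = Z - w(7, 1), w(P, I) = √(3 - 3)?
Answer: -13647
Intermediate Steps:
l = 30 (l = 3*10 = 30)
w(P, I) = 0 (w(P, I) = √0 = 0)
J(Z) = Z (J(Z) = Z - 1*0 = Z + 0 = Z)
T = 13680
n = -13680 (n = -1*13680 = -13680)
n - J(Q(5, l)) = -13680 - (-3 - 1*30) = -13680 - (-3 - 30) = -13680 - 1*(-33) = -13680 + 33 = -13647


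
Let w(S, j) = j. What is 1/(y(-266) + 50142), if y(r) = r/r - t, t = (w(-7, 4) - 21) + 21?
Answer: 1/50139 ≈ 1.9945e-5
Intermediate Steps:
t = 4 (t = (4 - 21) + 21 = -17 + 21 = 4)
y(r) = -3 (y(r) = r/r - 1*4 = 1 - 4 = -3)
1/(y(-266) + 50142) = 1/(-3 + 50142) = 1/50139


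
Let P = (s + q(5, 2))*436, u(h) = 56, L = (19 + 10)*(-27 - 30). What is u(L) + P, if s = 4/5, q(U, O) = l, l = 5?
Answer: 12924/5 ≈ 2584.8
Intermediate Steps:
q(U, O) = 5
s = 4/5 (s = 4*(1/5) = 4/5 ≈ 0.80000)
L = -1653 (L = 29*(-57) = -1653)
P = 12644/5 (P = (4/5 + 5)*436 = (29/5)*436 = 12644/5 ≈ 2528.8)
u(L) + P = 56 + 12644/5 = 12924/5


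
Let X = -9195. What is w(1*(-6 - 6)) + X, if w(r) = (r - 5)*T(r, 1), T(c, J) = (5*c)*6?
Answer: -3075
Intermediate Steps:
T(c, J) = 30*c
w(r) = 30*r*(-5 + r) (w(r) = (r - 5)*(30*r) = (-5 + r)*(30*r) = 30*r*(-5 + r))
w(1*(-6 - 6)) + X = 30*(1*(-6 - 6))*(-5 + 1*(-6 - 6)) - 9195 = 30*(1*(-12))*(-5 + 1*(-12)) - 9195 = 30*(-12)*(-5 - 12) - 9195 = 30*(-12)*(-17) - 9195 = 6120 - 9195 = -3075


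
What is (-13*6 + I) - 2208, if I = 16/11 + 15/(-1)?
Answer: -25295/11 ≈ -2299.5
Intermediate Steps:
I = -149/11 (I = 16*(1/11) + 15*(-1) = 16/11 - 15 = -149/11 ≈ -13.545)
(-13*6 + I) - 2208 = (-13*6 - 149/11) - 2208 = (-78 - 149/11) - 2208 = -1007/11 - 2208 = -25295/11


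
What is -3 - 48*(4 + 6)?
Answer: -483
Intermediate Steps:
-3 - 48*(4 + 6) = -3 - 48*10 = -3 - 8*60 = -3 - 480 = -483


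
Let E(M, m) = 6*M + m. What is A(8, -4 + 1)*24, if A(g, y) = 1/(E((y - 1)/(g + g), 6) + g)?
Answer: 48/25 ≈ 1.9200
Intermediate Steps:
E(M, m) = m + 6*M
A(g, y) = 1/(6 + g + 3*(-1 + y)/g) (A(g, y) = 1/((6 + 6*((y - 1)/(g + g))) + g) = 1/((6 + 6*((-1 + y)/((2*g)))) + g) = 1/((6 + 6*((-1 + y)*(1/(2*g)))) + g) = 1/((6 + 6*((-1 + y)/(2*g))) + g) = 1/((6 + 3*(-1 + y)/g) + g) = 1/(6 + g + 3*(-1 + y)/g))
A(8, -4 + 1)*24 = (8/(-3 + 8² + 3*(-4 + 1) + 6*8))*24 = (8/(-3 + 64 + 3*(-3) + 48))*24 = (8/(-3 + 64 - 9 + 48))*24 = (8/100)*24 = (8*(1/100))*24 = (2/25)*24 = 48/25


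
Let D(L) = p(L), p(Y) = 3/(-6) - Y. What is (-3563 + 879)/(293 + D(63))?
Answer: -5368/459 ≈ -11.695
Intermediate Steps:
p(Y) = -½ - Y (p(Y) = 3*(-⅙) - Y = -½ - Y)
D(L) = -½ - L
(-3563 + 879)/(293 + D(63)) = (-3563 + 879)/(293 + (-½ - 1*63)) = -2684/(293 + (-½ - 63)) = -2684/(293 - 127/2) = -2684/459/2 = -2684*2/459 = -5368/459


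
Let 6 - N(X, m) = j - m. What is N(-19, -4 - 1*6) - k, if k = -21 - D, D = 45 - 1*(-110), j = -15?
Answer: 187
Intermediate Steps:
D = 155 (D = 45 + 110 = 155)
N(X, m) = 21 + m (N(X, m) = 6 - (-15 - m) = 6 + (15 + m) = 21 + m)
k = -176 (k = -21 - 1*155 = -21 - 155 = -176)
N(-19, -4 - 1*6) - k = (21 + (-4 - 1*6)) - 1*(-176) = (21 + (-4 - 6)) + 176 = (21 - 10) + 176 = 11 + 176 = 187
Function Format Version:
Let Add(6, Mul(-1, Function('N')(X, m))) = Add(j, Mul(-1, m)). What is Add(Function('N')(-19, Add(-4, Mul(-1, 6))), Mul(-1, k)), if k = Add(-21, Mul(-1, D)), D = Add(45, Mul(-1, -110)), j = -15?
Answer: 187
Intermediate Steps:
D = 155 (D = Add(45, 110) = 155)
Function('N')(X, m) = Add(21, m) (Function('N')(X, m) = Add(6, Mul(-1, Add(-15, Mul(-1, m)))) = Add(6, Add(15, m)) = Add(21, m))
k = -176 (k = Add(-21, Mul(-1, 155)) = Add(-21, -155) = -176)
Add(Function('N')(-19, Add(-4, Mul(-1, 6))), Mul(-1, k)) = Add(Add(21, Add(-4, Mul(-1, 6))), Mul(-1, -176)) = Add(Add(21, Add(-4, -6)), 176) = Add(Add(21, -10), 176) = Add(11, 176) = 187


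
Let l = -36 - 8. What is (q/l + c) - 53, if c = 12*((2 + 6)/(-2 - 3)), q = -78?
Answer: -7747/110 ≈ -70.427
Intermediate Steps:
l = -44
c = -96/5 (c = 12*(8/(-5)) = 12*(8*(-1/5)) = 12*(-8/5) = -96/5 ≈ -19.200)
(q/l + c) - 53 = (-78/(-44) - 96/5) - 53 = (-78*(-1/44) - 96/5) - 53 = (39/22 - 96/5) - 53 = -1917/110 - 53 = -7747/110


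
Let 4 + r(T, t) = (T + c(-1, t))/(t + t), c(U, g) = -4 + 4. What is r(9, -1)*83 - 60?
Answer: -1531/2 ≈ -765.50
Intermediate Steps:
c(U, g) = 0
r(T, t) = -4 + T/(2*t) (r(T, t) = -4 + (T + 0)/(t + t) = -4 + T/((2*t)) = -4 + T*(1/(2*t)) = -4 + T/(2*t))
r(9, -1)*83 - 60 = (-4 + (½)*9/(-1))*83 - 60 = (-4 + (½)*9*(-1))*83 - 60 = (-4 - 9/2)*83 - 60 = -17/2*83 - 60 = -1411/2 - 60 = -1531/2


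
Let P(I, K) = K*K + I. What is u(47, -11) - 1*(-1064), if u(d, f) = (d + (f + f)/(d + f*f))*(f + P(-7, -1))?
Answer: 22447/84 ≈ 267.23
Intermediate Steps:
P(I, K) = I + K**2 (P(I, K) = K**2 + I = I + K**2)
u(d, f) = (-6 + f)*(d + 2*f/(d + f**2)) (u(d, f) = (d + (f + f)/(d + f*f))*(f + (-7 + (-1)**2)) = (d + (2*f)/(d + f**2))*(f + (-7 + 1)) = (d + 2*f/(d + f**2))*(f - 6) = (d + 2*f/(d + f**2))*(-6 + f) = (-6 + f)*(d + 2*f/(d + f**2)))
u(47, -11) - 1*(-1064) = (-12*(-11) - 6*47**2 + 2*(-11)**2 + 47*(-11)**3 - 11*47**2 - 6*47*(-11)**2)/(47 + (-11)**2) - 1*(-1064) = (132 - 6*2209 + 2*121 + 47*(-1331) - 11*2209 - 6*47*121)/(47 + 121) + 1064 = (132 - 13254 + 242 - 62557 - 24299 - 34122)/168 + 1064 = (1/168)*(-133858) + 1064 = -66929/84 + 1064 = 22447/84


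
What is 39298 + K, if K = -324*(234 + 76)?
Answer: -61142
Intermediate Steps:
K = -100440 (K = -324*310 = -100440)
39298 + K = 39298 - 100440 = -61142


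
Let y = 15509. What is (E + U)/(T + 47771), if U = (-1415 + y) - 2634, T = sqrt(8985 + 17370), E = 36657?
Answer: 2298597207/2282042086 - 48117*sqrt(26355)/2282042086 ≈ 1.0038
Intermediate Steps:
T = sqrt(26355) ≈ 162.34
U = 11460 (U = (-1415 + 15509) - 2634 = 14094 - 2634 = 11460)
(E + U)/(T + 47771) = (36657 + 11460)/(sqrt(26355) + 47771) = 48117/(47771 + sqrt(26355))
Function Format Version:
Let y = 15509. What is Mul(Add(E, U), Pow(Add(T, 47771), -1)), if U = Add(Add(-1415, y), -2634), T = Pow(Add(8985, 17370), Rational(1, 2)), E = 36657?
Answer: Add(Rational(2298597207, 2282042086), Mul(Rational(-48117, 2282042086), Pow(26355, Rational(1, 2)))) ≈ 1.0038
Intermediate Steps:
T = Pow(26355, Rational(1, 2)) ≈ 162.34
U = 11460 (U = Add(Add(-1415, 15509), -2634) = Add(14094, -2634) = 11460)
Mul(Add(E, U), Pow(Add(T, 47771), -1)) = Mul(Add(36657, 11460), Pow(Add(Pow(26355, Rational(1, 2)), 47771), -1)) = Mul(48117, Pow(Add(47771, Pow(26355, Rational(1, 2))), -1))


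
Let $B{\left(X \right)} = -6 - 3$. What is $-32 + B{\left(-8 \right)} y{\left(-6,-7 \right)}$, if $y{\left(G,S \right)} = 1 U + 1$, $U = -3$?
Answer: $-14$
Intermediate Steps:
$B{\left(X \right)} = -9$
$y{\left(G,S \right)} = -2$ ($y{\left(G,S \right)} = 1 \left(-3\right) + 1 = -3 + 1 = -2$)
$-32 + B{\left(-8 \right)} y{\left(-6,-7 \right)} = -32 - -18 = -32 + 18 = -14$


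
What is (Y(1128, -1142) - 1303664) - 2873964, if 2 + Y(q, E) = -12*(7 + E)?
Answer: -4164010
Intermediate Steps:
Y(q, E) = -86 - 12*E (Y(q, E) = -2 - 12*(7 + E) = -2 + (-84 - 12*E) = -86 - 12*E)
(Y(1128, -1142) - 1303664) - 2873964 = ((-86 - 12*(-1142)) - 1303664) - 2873964 = ((-86 + 13704) - 1303664) - 2873964 = (13618 - 1303664) - 2873964 = -1290046 - 2873964 = -4164010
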